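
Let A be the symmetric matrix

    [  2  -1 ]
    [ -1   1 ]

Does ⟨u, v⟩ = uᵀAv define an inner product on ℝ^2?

Row-reducing A symmetrically gives the diagonal entries 2, 1/2.
Counting signs: 2 positive.
Hence Q is positive definite.
⟨·,·⟩ is an inner product exactly when A is positive definite.

yes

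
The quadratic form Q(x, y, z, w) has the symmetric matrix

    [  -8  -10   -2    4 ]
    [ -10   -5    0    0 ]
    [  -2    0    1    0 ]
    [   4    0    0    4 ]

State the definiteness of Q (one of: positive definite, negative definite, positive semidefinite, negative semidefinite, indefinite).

indefinite

Congruent diagonalization of A (simultaneous row and column reduction) yields pivots -8, 15/2, 2/3, 2.
So there are 3 positive, 1 negative pivots.
Hence Q is indefinite.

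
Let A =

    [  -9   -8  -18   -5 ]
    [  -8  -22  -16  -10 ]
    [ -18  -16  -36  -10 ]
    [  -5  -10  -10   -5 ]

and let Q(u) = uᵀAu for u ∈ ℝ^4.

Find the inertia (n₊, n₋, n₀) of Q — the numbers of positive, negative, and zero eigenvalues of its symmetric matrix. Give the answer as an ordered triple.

(0, 3, 1)

Congruent diagonalization of A (simultaneous row and column reduction) yields pivots -9, -134/9, 0, -10/67.
So there are 3 negative, 1 zero pivots.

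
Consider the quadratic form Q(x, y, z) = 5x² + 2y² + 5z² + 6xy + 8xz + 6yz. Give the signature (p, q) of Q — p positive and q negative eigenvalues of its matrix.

(2, 0)

The associated matrix is A = [[5, 3, 4], [3, 2, 3], [4, 3, 5]].
Symmetric row and column elimination reduces A to a congruent diagonal form with pivots 5, 1/5, 0.
Counting signs: 2 positive, 1 zero.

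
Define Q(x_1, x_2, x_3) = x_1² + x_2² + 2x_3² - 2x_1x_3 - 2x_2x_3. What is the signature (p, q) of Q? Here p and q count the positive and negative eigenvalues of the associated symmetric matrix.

(2, 0)

Write A = [[1, 0, -1], [0, 1, -1], [-1, -1, 2]].
Symmetric row and column elimination reduces A to a congruent diagonal form with pivots 1, 1, 0.
So there are 2 positive, 1 zero pivots.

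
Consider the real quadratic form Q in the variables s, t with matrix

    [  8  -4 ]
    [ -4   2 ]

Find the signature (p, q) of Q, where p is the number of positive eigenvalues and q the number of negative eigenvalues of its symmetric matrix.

(1, 0)

Applying the same elementary operations to the rows and columns of A produces a congruent diagonal matrix with entries 8, 0.
So there are 1 positive, 1 zero pivots.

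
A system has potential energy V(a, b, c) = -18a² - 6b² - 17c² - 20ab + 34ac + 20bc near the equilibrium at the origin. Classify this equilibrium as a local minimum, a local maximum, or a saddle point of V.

The Hessian at the origin is H = [[-36, -20, 34], [-20, -12, 20], [34, 20, -34]].
Symmetric row and column elimination reduces H to a congruent diagonal form with pivots -36, -8/9, -1/2.
So there are 3 negative pivots.
H is negative definite, so the origin is a strict local maximum.

local maximum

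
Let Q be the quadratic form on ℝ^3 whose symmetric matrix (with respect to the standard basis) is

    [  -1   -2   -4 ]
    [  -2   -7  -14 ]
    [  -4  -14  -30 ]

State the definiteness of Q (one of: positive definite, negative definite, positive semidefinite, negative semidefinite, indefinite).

negative definite

Leading principal minors: Δ_1 = -1, Δ_2 = 3, Δ_3 = -6.
The signs alternate starting with Δ_1 < 0, so by Sylvester's criterion Q is negative definite.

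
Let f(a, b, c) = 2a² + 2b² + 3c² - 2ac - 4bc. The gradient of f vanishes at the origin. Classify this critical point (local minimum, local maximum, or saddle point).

local minimum

The Hessian at the origin is H = [[4, 0, -2], [0, 4, -4], [-2, -4, 6]].
Congruent diagonalization of H (simultaneous row and column reduction) yields pivots 4, 4, 1.
So there are 3 positive pivots.
H is positive definite, so the origin is a strict local minimum.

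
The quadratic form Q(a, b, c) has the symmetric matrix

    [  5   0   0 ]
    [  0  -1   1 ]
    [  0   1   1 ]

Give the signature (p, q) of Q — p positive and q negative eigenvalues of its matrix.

(2, 1)

An LDLᵀ factorisation of A has diagonal entries 5, -1, 2.
Counting signs: 2 positive, 1 negative.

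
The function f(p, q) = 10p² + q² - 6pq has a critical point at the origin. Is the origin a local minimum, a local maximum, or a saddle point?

local minimum

The Hessian at the origin is H = [[20, -6], [-6, 2]].
det H = 20·2 − (-6)² = 4 > 0 and H[1,1] = 20 > 0, so H is positive definite.
Therefore the origin is a local minimum.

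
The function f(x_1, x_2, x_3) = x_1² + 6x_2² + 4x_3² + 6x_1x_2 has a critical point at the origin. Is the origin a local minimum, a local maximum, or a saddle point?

The Hessian at the origin is H = [[2, 6, 0], [6, 12, 0], [0, 0, 8]].
Congruent diagonalization of H (simultaneous row and column reduction) yields pivots 2, -6, 8.
Counting signs: 2 positive, 1 negative.
H is indefinite, so the origin is a saddle point.

saddle point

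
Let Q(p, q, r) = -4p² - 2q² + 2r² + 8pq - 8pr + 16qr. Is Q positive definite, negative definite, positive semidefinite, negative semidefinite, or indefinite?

indefinite

The symmetric matrix is A = [[-4, 4, -4], [4, -2, 8], [-4, 8, 2]].
An LDLᵀ factorisation of A has diagonal entries -4, 2, -2.
So there are 1 positive, 2 negative pivots.
Hence Q is indefinite.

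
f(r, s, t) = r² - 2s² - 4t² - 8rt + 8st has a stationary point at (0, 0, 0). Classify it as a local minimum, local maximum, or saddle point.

saddle point

The Hessian at the origin is H = [[2, 0, -8], [0, -4, 8], [-8, 8, -8]].
Congruent diagonalization of H (simultaneous row and column reduction) yields pivots 2, -4, -24.
That gives 1 positive, 2 negative pivots.
H is indefinite, so the origin is a saddle point.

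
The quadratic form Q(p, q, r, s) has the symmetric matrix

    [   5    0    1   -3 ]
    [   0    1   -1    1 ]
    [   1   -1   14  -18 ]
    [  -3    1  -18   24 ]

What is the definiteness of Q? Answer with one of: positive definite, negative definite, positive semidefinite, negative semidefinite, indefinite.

positive definite

Symmetric row and column elimination reduces A to a congruent diagonal form with pivots 5, 1, 64/5, 3/16.
That gives 4 positive pivots.
Hence Q is positive definite.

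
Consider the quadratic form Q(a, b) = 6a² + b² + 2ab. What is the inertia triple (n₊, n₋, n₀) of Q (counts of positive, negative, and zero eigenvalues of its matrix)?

The symmetric matrix is A = [[6, 1], [1, 1]].
Congruent diagonalization of A (simultaneous row and column reduction) yields pivots 6, 5/6.
That gives 2 positive pivots.

(2, 0, 0)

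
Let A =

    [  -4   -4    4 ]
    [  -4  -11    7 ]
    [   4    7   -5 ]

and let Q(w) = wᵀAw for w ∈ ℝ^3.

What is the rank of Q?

3

Symmetric row and column elimination reduces A to a congruent diagonal form with pivots -4, -7, 2/7.
That gives 1 positive, 2 negative pivots.
The rank is the number of nonzero pivots: 3.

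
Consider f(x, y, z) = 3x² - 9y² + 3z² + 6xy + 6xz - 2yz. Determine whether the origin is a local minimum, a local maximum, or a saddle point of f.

saddle point

The Hessian at the origin is H = [[6, 6, 6], [6, -18, -2], [6, -2, 6]].
Applying the same elementary operations to the rows and columns of H produces a congruent diagonal matrix with entries 6, -24, 8/3.
So there are 2 positive, 1 negative pivots.
H is indefinite, so the origin is a saddle point.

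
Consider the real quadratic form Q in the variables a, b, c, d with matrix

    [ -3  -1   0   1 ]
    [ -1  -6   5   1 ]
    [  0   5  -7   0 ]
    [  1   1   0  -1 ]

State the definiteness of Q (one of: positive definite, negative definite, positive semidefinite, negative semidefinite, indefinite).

Leading principal minors: Δ_1 = -3, Δ_2 = 17, Δ_3 = -44, Δ_4 = 20.
The signs alternate starting with Δ_1 < 0, so by Sylvester's criterion Q is negative definite.

negative definite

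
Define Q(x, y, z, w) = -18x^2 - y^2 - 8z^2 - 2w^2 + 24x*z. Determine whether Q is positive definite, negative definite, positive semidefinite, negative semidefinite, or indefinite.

negative semidefinite

The symmetric matrix is A = [[-18, 0, 12, 0], [0, -1, 0, 0], [12, 0, -8, 0], [0, 0, 0, -2]].
Congruent diagonalization of A (simultaneous row and column reduction) yields pivots -18, -1, 0, -2.
That gives 3 negative, 1 zero pivots.
Hence Q is negative semidefinite.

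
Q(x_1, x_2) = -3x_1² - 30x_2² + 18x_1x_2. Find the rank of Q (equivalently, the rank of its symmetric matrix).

Write A = [[-3, 9], [9, -30]].
An LDLᵀ factorisation of A has diagonal entries -3, -3.
That gives 2 negative pivots.
The rank is the number of nonzero pivots: 2.

2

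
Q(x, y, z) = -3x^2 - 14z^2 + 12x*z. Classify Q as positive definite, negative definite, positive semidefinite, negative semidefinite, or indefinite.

The symmetric matrix is A = [[-3, 0, 6], [0, 0, 0], [6, 0, -14]].
Congruent diagonalization of A (simultaneous row and column reduction) yields pivots -3, 0, -2.
Counting signs: 2 negative, 1 zero.
Hence Q is negative semidefinite.

negative semidefinite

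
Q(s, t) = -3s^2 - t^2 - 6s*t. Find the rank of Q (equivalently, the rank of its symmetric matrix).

The associated matrix is A = [[-3, -3], [-3, -1]].
Congruent diagonalization of A (simultaneous row and column reduction) yields pivots -3, 2.
Counting signs: 1 positive, 1 negative.
The rank is the number of nonzero pivots: 2.

2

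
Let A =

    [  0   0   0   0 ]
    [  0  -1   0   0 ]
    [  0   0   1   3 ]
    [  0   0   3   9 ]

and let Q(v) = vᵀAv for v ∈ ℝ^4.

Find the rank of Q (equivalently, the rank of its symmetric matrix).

2

Symmetric row and column elimination reduces A to a congruent diagonal form with pivots 0, -1, 1, 0.
Counting signs: 1 positive, 1 negative, 2 zero.
The rank is the number of nonzero pivots: 2.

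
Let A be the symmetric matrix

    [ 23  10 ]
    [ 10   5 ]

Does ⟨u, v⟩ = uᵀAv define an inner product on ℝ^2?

Symmetric row and column elimination reduces A to a congruent diagonal form with pivots 23, 15/23.
That gives 2 positive pivots.
Hence Q is positive definite.
⟨·,·⟩ is an inner product exactly when A is positive definite.

yes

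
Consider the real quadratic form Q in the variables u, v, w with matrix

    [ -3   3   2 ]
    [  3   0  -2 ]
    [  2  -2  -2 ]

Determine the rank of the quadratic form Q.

Congruent diagonalization of A (simultaneous row and column reduction) yields pivots -3, 3, -2/3.
That gives 1 positive, 2 negative pivots.
The rank is the number of nonzero pivots: 3.

3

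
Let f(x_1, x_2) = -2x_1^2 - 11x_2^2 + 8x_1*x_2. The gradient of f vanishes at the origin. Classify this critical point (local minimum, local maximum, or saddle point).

The Hessian at the origin is H = [[-4, 8], [8, -22]].
det H = -4·-22 − (8)² = 24 > 0 and H[1,1] = -4 < 0, so H is negative definite.
Therefore the origin is a local maximum.

local maximum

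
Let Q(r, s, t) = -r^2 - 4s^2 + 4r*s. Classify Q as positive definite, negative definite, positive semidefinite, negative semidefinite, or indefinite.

The associated matrix is A = [[-1, 2, 0], [2, -4, 0], [0, 0, 0]].
Row-reducing A symmetrically gives the diagonal entries -1, 0, 0.
Counting signs: 1 negative, 2 zero.
Hence Q is negative semidefinite.

negative semidefinite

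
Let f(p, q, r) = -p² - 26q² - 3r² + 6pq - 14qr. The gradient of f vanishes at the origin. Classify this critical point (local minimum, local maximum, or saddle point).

local maximum

The Hessian at the origin is H = [[-2, 6, 0], [6, -52, -14], [0, -14, -6]].
Applying the same elementary operations to the rows and columns of H produces a congruent diagonal matrix with entries -2, -34, -4/17.
So there are 3 negative pivots.
H is negative definite, so the origin is a strict local maximum.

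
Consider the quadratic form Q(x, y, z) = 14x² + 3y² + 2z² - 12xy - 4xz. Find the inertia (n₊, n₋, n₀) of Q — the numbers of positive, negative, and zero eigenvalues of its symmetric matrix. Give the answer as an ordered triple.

(2, 0, 1)

The associated matrix is A = [[14, -6, -2], [-6, 3, 0], [-2, 0, 2]].
Applying the same elementary operations to the rows and columns of A produces a congruent diagonal matrix with entries 14, 3/7, 0.
Counting signs: 2 positive, 1 zero.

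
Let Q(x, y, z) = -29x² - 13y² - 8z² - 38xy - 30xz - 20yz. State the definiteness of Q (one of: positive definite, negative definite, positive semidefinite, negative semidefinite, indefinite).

negative definite

The symmetric matrix of Q is A = [[-29, -19, -15], [-19, -13, -10], [-15, -10, -8]].
Leading principal minors: Δ_1 = -29, Δ_2 = 16, Δ_3 = -3.
The signs alternate starting with Δ_1 < 0, so by Sylvester's criterion Q is negative definite.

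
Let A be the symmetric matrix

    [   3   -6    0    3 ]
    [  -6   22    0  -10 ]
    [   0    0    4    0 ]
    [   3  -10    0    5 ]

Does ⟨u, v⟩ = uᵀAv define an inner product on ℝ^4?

Row-reducing A symmetrically gives the diagonal entries 3, 10, 4, 2/5.
That gives 4 positive pivots.
Hence Q is positive definite.
⟨·,·⟩ is an inner product exactly when A is positive definite.

yes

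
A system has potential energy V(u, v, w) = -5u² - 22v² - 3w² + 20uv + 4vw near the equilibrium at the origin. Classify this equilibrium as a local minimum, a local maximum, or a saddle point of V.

The Hessian at the origin is H = [[-10, 20, 0], [20, -44, 4], [0, 4, -6]].
Congruent diagonalization of H (simultaneous row and column reduction) yields pivots -10, -4, -2.
Counting signs: 3 negative.
H is negative definite, so the origin is a strict local maximum.

local maximum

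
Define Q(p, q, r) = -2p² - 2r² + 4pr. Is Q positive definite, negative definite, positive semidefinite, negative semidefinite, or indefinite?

negative semidefinite

The associated matrix is A = [[-2, 0, 2], [0, 0, 0], [2, 0, -2]].
Congruent diagonalization of A (simultaneous row and column reduction) yields pivots -2, 0, 0.
Counting signs: 1 negative, 2 zero.
Hence Q is negative semidefinite.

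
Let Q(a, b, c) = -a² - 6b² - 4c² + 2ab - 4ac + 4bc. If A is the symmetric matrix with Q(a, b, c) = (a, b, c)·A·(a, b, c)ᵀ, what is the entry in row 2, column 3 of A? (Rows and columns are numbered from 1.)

2

The coefficient of b·c in Q is 4. For a symmetric A this equals A[2,3] + A[3,2] = 2·A[2,3].
So A[2,3] = 4/2 = 2.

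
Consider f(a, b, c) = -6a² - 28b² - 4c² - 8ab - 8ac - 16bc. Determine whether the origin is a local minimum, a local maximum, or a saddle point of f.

local maximum

The Hessian at the origin is H = [[-12, -8, -8], [-8, -56, -16], [-8, -16, -8]].
Row-reducing H symmetrically gives the diagonal entries -12, -152/3, -8/19.
So there are 3 negative pivots.
H is negative definite, so the origin is a strict local maximum.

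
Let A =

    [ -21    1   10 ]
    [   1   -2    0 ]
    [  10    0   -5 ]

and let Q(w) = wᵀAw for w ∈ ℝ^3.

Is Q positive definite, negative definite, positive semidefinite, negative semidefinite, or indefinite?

negative definite

Leading principal minors: Δ_1 = -21, Δ_2 = 41, Δ_3 = -5.
The signs alternate starting with Δ_1 < 0, so by Sylvester's criterion Q is negative definite.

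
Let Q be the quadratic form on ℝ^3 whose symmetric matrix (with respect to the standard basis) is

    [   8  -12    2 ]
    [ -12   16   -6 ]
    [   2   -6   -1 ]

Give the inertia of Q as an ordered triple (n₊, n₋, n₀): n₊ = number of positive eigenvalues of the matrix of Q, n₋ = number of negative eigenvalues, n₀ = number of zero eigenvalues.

(2, 1, 0)

Applying the same elementary operations to the rows and columns of A produces a congruent diagonal matrix with entries 8, -2, 3.
That gives 2 positive, 1 negative pivots.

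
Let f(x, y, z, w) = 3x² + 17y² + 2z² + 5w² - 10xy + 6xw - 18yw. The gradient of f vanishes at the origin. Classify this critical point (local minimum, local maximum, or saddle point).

The Hessian at the origin is H = [[6, -10, 0, 6], [-10, 34, 0, -18], [0, 0, 4, 0], [6, -18, 0, 10]].
Applying the same elementary operations to the rows and columns of H produces a congruent diagonal matrix with entries 6, 52/3, 4, 4/13.
That gives 4 positive pivots.
H is positive definite, so the origin is a strict local minimum.

local minimum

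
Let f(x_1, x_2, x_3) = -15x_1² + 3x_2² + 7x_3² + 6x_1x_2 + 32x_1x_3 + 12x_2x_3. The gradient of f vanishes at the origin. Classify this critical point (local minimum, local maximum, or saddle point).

saddle point

The Hessian at the origin is H = [[-30, 6, 32], [6, 6, 12], [32, 12, 14]].
Row-reducing H symmetrically gives the diagonal entries -30, 36/5, 10/9.
So there are 2 positive, 1 negative pivots.
H is indefinite, so the origin is a saddle point.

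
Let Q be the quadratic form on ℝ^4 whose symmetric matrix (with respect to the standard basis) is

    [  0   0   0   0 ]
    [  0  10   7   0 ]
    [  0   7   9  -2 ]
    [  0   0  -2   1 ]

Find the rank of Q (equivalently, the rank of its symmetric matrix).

Applying the same elementary operations to the rows and columns of A produces a congruent diagonal matrix with entries 0, 10, 41/10, 1/41.
That gives 3 positive, 1 zero pivots.
The rank is the number of nonzero pivots: 3.

3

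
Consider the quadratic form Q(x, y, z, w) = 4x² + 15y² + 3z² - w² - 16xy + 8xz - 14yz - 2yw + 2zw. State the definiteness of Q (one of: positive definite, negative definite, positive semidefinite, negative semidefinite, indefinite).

indefinite

Write A = [[4, -8, 4, 0], [-8, 15, -7, -1], [4, -7, 3, 1], [0, -1, 1, -1]].
Applying the same elementary operations to the rows and columns of A produces a congruent diagonal matrix with entries 4, -1, 0, 0.
So there are 1 positive, 1 negative, 2 zero pivots.
Hence Q is indefinite.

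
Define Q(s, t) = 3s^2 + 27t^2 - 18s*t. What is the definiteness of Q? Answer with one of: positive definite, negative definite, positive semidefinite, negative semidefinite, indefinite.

positive semidefinite

The associated matrix is A = [[3, -9], [-9, 27]].
Row-reducing A symmetrically gives the diagonal entries 3, 0.
So there are 1 positive, 1 zero pivots.
Hence Q is positive semidefinite.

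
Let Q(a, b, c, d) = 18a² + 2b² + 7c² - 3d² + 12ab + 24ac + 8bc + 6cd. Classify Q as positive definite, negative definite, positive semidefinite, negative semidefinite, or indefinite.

indefinite

The associated matrix is A = [[18, 6, 12, 0], [6, 2, 4, 0], [12, 4, 7, 3], [0, 0, 3, -3]].
Row-reducing A symmetrically gives the diagonal entries 18, 0, -1, 6.
That gives 2 positive, 1 negative, 1 zero pivots.
Hence Q is indefinite.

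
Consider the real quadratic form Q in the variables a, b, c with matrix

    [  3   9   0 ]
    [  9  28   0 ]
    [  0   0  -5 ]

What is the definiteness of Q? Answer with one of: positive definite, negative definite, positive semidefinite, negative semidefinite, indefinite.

An LDLᵀ factorisation of A has diagonal entries 3, 1, -5.
So there are 2 positive, 1 negative pivots.
Hence Q is indefinite.

indefinite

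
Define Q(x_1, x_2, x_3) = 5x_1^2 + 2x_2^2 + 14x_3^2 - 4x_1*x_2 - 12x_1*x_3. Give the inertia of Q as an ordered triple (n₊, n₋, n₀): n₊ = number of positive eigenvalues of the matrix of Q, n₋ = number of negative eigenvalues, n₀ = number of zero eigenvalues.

(3, 0, 0)

The associated matrix is A = [[5, -2, -6], [-2, 2, 0], [-6, 0, 14]].
Symmetric row and column elimination reduces A to a congruent diagonal form with pivots 5, 6/5, 2.
That gives 3 positive pivots.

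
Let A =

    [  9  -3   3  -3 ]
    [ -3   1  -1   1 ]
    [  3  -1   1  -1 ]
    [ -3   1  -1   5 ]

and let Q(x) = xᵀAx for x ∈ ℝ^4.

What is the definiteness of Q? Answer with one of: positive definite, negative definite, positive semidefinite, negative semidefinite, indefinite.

positive semidefinite

Congruent diagonalization of A (simultaneous row and column reduction) yields pivots 9, 0, 0, 4.
That gives 2 positive, 2 zero pivots.
Hence Q is positive semidefinite.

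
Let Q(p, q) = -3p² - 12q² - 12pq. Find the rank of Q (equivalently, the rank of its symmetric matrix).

1

Write A = [[-3, -6], [-6, -12]].
Row-reducing A symmetrically gives the diagonal entries -3, 0.
That gives 1 negative, 1 zero pivots.
The rank is the number of nonzero pivots: 1.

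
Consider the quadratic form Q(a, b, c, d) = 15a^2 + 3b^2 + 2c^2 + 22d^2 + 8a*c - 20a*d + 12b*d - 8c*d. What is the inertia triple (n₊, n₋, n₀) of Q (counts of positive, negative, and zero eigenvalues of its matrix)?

Write A = [[15, 0, 4, -10], [0, 3, 0, 6], [4, 0, 2, -4], [-10, 6, -4, 22]].
Symmetric row and column elimination reduces A to a congruent diagonal form with pivots 15, 3, 14/15, 10/7.
That gives 4 positive pivots.

(4, 0, 0)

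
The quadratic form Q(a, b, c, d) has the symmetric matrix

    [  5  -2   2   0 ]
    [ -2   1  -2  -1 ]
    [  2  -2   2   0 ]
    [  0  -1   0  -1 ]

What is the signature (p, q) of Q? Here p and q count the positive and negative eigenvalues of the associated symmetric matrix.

(2, 1)

Applying the same elementary operations to the rows and columns of A produces a congruent diagonal matrix with entries 5, 1/5, -6, 0.
That gives 2 positive, 1 negative, 1 zero pivots.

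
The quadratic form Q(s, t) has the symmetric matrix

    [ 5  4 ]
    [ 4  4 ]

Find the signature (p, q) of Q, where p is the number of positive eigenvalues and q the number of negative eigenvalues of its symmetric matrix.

Congruent diagonalization of A (simultaneous row and column reduction) yields pivots 5, 4/5.
Counting signs: 2 positive.

(2, 0)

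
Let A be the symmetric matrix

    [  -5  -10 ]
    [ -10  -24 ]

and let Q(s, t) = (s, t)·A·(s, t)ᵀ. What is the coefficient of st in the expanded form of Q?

-20

The coefficient of st is A[1,2] + A[2,1] = 2·(-10) = -20.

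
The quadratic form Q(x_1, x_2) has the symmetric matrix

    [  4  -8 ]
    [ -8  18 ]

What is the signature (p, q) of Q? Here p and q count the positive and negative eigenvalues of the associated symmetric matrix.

An LDLᵀ factorisation of A has diagonal entries 4, 2.
That gives 2 positive pivots.

(2, 0)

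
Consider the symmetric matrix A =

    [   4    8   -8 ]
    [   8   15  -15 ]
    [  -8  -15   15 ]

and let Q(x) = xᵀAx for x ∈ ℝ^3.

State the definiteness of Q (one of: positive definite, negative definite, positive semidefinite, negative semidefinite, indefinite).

indefinite

Symmetric row and column elimination reduces A to a congruent diagonal form with pivots 4, -1, 0.
So there are 1 positive, 1 negative, 1 zero pivots.
Hence Q is indefinite.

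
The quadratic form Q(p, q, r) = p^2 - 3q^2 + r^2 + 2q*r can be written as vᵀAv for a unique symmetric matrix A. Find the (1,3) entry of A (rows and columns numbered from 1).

0

The coefficient of p·r in Q is 0. For a symmetric A this equals A[1,3] + A[3,1] = 2·A[1,3].
So A[1,3] = 0/2 = 0.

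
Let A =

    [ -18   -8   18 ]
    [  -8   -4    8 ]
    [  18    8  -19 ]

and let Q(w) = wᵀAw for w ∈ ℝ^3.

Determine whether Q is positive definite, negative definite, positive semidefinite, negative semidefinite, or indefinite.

Congruent diagonalization of A (simultaneous row and column reduction) yields pivots -18, -4/9, -1.
That gives 3 negative pivots.
Hence Q is negative definite.

negative definite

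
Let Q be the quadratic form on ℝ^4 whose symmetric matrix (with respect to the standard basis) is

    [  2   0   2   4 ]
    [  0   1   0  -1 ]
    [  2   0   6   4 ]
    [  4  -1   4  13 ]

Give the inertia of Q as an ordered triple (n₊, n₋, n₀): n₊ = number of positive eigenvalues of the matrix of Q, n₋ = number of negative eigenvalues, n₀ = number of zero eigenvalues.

Applying the same elementary operations to the rows and columns of A produces a congruent diagonal matrix with entries 2, 1, 4, 4.
So there are 4 positive pivots.

(4, 0, 0)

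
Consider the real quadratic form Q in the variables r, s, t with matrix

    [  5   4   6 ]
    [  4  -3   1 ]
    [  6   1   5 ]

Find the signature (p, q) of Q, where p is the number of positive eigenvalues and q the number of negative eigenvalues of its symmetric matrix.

(2, 1)

Congruent diagonalization of A (simultaneous row and column reduction) yields pivots 5, -31/5, 4/31.
So there are 2 positive, 1 negative pivots.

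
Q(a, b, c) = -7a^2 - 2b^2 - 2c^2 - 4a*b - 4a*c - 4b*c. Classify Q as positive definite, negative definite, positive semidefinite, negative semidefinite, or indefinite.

negative semidefinite

The associated matrix is A = [[-7, -2, -2], [-2, -2, -2], [-2, -2, -2]].
Row-reducing A symmetrically gives the diagonal entries -7, -10/7, 0.
So there are 2 negative, 1 zero pivots.
Hence Q is negative semidefinite.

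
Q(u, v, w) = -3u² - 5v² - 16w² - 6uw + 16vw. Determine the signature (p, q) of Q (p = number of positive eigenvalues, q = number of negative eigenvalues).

The symmetric matrix is A = [[-3, 0, -3], [0, -5, 8], [-3, 8, -16]].
Symmetric row and column elimination reduces A to a congruent diagonal form with pivots -3, -5, -1/5.
So there are 3 negative pivots.

(0, 3)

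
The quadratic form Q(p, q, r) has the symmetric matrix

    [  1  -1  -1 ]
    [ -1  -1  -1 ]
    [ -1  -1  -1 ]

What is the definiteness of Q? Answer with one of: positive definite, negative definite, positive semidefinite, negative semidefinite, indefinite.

Congruent diagonalization of A (simultaneous row and column reduction) yields pivots 1, -2, 0.
That gives 1 positive, 1 negative, 1 zero pivots.
Hence Q is indefinite.

indefinite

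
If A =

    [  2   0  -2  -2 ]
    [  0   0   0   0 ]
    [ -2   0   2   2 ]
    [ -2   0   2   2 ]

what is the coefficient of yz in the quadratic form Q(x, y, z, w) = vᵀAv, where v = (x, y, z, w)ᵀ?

The coefficient of yz is A[2,3] + A[3,2] = 2·0 = 0.

0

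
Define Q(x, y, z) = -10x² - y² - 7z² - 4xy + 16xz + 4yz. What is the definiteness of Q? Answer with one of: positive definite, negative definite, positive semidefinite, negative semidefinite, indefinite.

The symmetric matrix of Q is A = [[-10, -2, 8], [-2, -1, 2], [8, 2, -7]].
Leading principal minors: Δ_1 = -10, Δ_2 = 6, Δ_3 = -2.
The signs alternate starting with Δ_1 < 0, so by Sylvester's criterion Q is negative definite.

negative definite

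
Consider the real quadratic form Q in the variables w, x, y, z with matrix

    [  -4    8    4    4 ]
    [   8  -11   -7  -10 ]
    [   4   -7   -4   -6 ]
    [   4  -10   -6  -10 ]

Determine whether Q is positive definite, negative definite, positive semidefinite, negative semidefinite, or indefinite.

Row-reducing A symmetrically gives the diagonal entries -4, 5, -1/5, 6.
That gives 2 positive, 2 negative pivots.
Hence Q is indefinite.

indefinite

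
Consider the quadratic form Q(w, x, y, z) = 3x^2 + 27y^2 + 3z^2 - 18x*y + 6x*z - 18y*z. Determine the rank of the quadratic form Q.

1

The symmetric matrix is A = [[0, 0, 0, 0], [0, 3, -9, 3], [0, -9, 27, -9], [0, 3, -9, 3]].
Row-reducing A symmetrically gives the diagonal entries 0, 3, 0, 0.
That gives 1 positive, 3 zero pivots.
The rank is the number of nonzero pivots: 1.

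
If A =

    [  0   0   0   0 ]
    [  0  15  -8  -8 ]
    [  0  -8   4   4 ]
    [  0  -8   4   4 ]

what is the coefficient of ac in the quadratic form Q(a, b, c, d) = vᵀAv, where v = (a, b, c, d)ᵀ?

0

The coefficient of ac is A[1,3] + A[3,1] = 2·0 = 0.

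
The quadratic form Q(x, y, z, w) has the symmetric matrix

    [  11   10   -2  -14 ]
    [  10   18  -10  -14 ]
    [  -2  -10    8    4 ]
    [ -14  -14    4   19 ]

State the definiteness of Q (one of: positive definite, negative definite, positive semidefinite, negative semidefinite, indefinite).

positive definite

Leading principal minors: Δ_1 = 11, Δ_2 = 98, Δ_3 = 12, Δ_4 = 4.
All leading principal minors are positive, so by Sylvester's criterion Q is positive definite.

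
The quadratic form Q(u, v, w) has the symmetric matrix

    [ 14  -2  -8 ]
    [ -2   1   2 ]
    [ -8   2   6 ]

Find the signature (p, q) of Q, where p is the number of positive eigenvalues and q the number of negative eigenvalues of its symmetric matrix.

Applying the same elementary operations to the rows and columns of A produces a congruent diagonal matrix with entries 14, 5/7, 2/5.
That gives 3 positive pivots.

(3, 0)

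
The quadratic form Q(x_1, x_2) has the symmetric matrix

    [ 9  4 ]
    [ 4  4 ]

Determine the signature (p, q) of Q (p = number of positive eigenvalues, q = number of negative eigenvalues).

Row-reducing A symmetrically gives the diagonal entries 9, 20/9.
Counting signs: 2 positive.

(2, 0)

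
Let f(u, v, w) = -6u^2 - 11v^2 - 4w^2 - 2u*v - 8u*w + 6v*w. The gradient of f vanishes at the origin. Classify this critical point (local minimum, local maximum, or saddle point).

The Hessian at the origin is H = [[-12, -2, -8], [-2, -22, 6], [-8, 6, -8]].
Congruent diagonalization of H (simultaneous row and column reduction) yields pivots -12, -65/3, -12/65.
So there are 3 negative pivots.
H is negative definite, so the origin is a strict local maximum.

local maximum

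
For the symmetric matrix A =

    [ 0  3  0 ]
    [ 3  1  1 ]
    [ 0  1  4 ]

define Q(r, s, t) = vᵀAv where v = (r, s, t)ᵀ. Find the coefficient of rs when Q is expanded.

The coefficient of rs is A[1,2] + A[2,1] = 2·3 = 6.

6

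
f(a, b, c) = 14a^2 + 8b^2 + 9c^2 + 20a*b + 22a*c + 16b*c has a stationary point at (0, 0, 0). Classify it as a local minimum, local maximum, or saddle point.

The Hessian at the origin is H = [[28, 20, 22], [20, 16, 16], [22, 16, 18]].
Row-reducing H symmetrically gives the diagonal entries 28, 12/7, 2/3.
So there are 3 positive pivots.
H is positive definite, so the origin is a strict local minimum.

local minimum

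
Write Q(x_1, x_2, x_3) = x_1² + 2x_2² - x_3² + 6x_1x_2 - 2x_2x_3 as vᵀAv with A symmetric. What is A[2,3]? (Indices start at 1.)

-1

The coefficient of x_2·x_3 in Q is -2. For a symmetric A this equals A[2,3] + A[3,2] = 2·A[2,3].
So A[2,3] = -2/2 = -1.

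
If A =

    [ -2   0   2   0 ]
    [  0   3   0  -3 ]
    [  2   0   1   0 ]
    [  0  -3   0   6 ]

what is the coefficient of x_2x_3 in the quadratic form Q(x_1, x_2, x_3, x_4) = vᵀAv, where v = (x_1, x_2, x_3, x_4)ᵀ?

The coefficient of x_2x_3 is A[2,3] + A[3,2] = 2·0 = 0.

0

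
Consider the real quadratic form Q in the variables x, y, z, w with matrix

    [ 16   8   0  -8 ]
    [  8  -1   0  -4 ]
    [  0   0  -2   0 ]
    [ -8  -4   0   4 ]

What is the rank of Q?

Symmetric row and column elimination reduces A to a congruent diagonal form with pivots 16, -5, -2, 0.
Counting signs: 1 positive, 2 negative, 1 zero.
The rank is the number of nonzero pivots: 3.

3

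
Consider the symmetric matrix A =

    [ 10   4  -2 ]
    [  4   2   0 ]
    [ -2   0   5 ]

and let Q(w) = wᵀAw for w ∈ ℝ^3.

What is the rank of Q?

Row-reducing A symmetrically gives the diagonal entries 10, 2/5, 3.
Counting signs: 3 positive.
The rank is the number of nonzero pivots: 3.

3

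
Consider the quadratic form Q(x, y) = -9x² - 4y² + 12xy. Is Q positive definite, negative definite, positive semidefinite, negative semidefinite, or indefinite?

The symmetric matrix of Q is [[-9, 6], [6, -4]].
For the 2×2 matrix [[-9, 6], [6, -4]]: det = -9·-4 − (6)² = 0, trace = -13.
det = 0 so one eigenvalue is zero; the form is semidefinite with the sign of the trace.

negative semidefinite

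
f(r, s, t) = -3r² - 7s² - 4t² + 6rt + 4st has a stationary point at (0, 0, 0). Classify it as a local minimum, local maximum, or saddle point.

The Hessian at the origin is H = [[-6, 0, 6], [0, -14, 4], [6, 4, -8]].
Row-reducing H symmetrically gives the diagonal entries -6, -14, -6/7.
That gives 3 negative pivots.
H is negative definite, so the origin is a strict local maximum.

local maximum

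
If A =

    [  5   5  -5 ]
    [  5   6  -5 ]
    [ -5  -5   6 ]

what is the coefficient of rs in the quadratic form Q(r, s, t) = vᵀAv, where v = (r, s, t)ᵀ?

10

The coefficient of rs is A[1,2] + A[2,1] = 2·5 = 10.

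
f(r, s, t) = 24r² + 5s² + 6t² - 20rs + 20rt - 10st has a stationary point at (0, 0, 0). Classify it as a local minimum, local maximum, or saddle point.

The Hessian at the origin is H = [[48, -20, 20], [-20, 10, -10], [20, -10, 12]].
Row-reducing H symmetrically gives the diagonal entries 48, 5/3, 2.
Counting signs: 3 positive.
H is positive definite, so the origin is a strict local minimum.

local minimum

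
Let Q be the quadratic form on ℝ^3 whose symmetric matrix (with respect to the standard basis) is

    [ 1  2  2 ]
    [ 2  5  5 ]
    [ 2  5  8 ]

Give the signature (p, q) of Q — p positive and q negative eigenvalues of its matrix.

Congruent diagonalization of A (simultaneous row and column reduction) yields pivots 1, 1, 3.
Counting signs: 3 positive.

(3, 0)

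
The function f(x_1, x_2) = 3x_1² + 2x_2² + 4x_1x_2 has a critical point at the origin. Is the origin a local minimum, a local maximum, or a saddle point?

local minimum

The Hessian at the origin is H = [[6, 4], [4, 4]].
det H = 6·4 − (4)² = 8 > 0 and H[1,1] = 6 > 0, so H is positive definite.
Therefore the origin is a local minimum.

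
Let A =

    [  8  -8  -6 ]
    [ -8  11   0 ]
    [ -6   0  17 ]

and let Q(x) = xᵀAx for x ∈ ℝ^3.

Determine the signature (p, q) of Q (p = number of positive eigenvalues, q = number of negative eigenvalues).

(3, 0)

An LDLᵀ factorisation of A has diagonal entries 8, 3, 1/2.
Counting signs: 3 positive.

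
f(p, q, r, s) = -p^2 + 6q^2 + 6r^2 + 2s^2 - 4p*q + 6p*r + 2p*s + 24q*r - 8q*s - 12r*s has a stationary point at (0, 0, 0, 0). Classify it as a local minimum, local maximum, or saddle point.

The Hessian at the origin is H = [[-2, -4, 6, 2], [-4, 12, 24, -8], [6, 24, 12, -12], [2, -8, -12, 4]].
Applying the same elementary operations to the rows and columns of H produces a congruent diagonal matrix with entries -2, 20, 114/5, -24/19.
So there are 2 positive, 2 negative pivots.
H is indefinite, so the origin is a saddle point.

saddle point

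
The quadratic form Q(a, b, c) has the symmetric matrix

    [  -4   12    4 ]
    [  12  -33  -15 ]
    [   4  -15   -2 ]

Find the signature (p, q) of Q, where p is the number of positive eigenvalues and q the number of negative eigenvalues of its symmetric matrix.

(1, 2)

Applying the same elementary operations to the rows and columns of A produces a congruent diagonal matrix with entries -4, 3, -1.
Counting signs: 1 positive, 2 negative.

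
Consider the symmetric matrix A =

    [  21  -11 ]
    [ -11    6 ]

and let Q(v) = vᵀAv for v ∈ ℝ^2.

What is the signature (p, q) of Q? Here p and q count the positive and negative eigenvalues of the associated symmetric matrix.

(2, 0)

An LDLᵀ factorisation of A has diagonal entries 21, 5/21.
Counting signs: 2 positive.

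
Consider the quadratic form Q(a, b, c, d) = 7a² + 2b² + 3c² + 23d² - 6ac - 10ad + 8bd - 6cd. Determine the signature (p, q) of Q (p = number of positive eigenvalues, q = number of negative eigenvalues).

The symmetric matrix is A = [[7, 0, -3, -5], [0, 2, 0, 4], [-3, 0, 3, -3], [-5, 4, -3, 23]].
An LDLᵀ factorisation of A has diagonal entries 7, 2, 12/7, -4.
That gives 3 positive, 1 negative pivots.

(3, 1)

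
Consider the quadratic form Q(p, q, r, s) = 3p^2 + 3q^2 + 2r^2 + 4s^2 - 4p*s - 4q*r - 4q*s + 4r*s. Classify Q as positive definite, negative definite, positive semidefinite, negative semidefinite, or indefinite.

Write A = [[3, 0, 0, -2], [0, 3, -2, -2], [0, -2, 2, 2], [-2, -2, 2, 4]].
Applying the same elementary operations to the rows and columns of A produces a congruent diagonal matrix with entries 3, 3, 2/3, 2/3.
That gives 4 positive pivots.
Hence Q is positive definite.

positive definite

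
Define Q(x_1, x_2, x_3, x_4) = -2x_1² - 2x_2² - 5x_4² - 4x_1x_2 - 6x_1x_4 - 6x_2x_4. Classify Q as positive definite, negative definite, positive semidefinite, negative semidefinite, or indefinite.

The associated matrix is A = [[-2, -2, 0, -3], [-2, -2, 0, -3], [0, 0, 0, 0], [-3, -3, 0, -5]].
Row-reducing A symmetrically gives the diagonal entries -2, 0, 0, -1/2.
Counting signs: 2 negative, 2 zero.
Hence Q is negative semidefinite.

negative semidefinite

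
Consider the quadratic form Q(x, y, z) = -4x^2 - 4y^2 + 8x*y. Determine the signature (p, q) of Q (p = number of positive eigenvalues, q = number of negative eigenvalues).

(0, 1)

Write A = [[-4, 4, 0], [4, -4, 0], [0, 0, 0]].
Symmetric row and column elimination reduces A to a congruent diagonal form with pivots -4, 0, 0.
So there are 1 negative, 2 zero pivots.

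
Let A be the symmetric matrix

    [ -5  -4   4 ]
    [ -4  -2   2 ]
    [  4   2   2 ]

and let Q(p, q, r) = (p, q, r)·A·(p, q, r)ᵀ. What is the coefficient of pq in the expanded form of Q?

The coefficient of pq is A[1,2] + A[2,1] = 2·(-4) = -8.

-8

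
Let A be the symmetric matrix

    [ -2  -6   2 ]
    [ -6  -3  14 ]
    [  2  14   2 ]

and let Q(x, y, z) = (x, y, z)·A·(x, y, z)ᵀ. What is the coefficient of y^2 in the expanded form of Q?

-3

The coefficient of y^2 is the diagonal entry A[2,2] = -3.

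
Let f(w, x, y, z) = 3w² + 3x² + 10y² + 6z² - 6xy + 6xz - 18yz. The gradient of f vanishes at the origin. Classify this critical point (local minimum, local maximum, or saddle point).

The Hessian at the origin is H = [[6, 0, 0, 0], [0, 6, -6, 6], [0, -6, 20, -18], [0, 6, -18, 12]].
Symmetric row and column elimination reduces H to a congruent diagonal form with pivots 6, 6, 14, -30/7.
That gives 3 positive, 1 negative pivots.
H is indefinite, so the origin is a saddle point.

saddle point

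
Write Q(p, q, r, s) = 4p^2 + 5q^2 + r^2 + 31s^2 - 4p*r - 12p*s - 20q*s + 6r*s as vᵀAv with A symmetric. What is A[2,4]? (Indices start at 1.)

-10

The coefficient of q·s in Q is -20. For a symmetric A this equals A[2,4] + A[4,2] = 2·A[2,4].
So A[2,4] = -20/2 = -10.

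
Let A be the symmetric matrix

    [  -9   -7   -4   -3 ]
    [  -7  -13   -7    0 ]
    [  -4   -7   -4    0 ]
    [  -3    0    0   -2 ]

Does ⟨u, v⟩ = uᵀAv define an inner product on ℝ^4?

no

Symmetric row and column elimination reduces A to a congruent diagonal form with pivots -9, -68/9, -15/68, -1/5.
So there are 4 negative pivots.
Hence Q is negative definite.
⟨·,·⟩ is an inner product exactly when A is positive definite.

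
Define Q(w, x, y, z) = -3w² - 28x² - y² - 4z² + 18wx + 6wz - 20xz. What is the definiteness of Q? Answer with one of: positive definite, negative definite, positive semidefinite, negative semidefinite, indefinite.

negative semidefinite

The associated matrix is A = [[-3, 9, 0, 3], [9, -28, 0, -10], [0, 0, -1, 0], [3, -10, 0, -4]].
Congruent diagonalization of A (simultaneous row and column reduction) yields pivots -3, -1, -1, 0.
Counting signs: 3 negative, 1 zero.
Hence Q is negative semidefinite.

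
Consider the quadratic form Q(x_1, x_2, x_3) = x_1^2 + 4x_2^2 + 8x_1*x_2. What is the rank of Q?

2

The symmetric matrix is A = [[1, 4, 0], [4, 4, 0], [0, 0, 0]].
Applying the same elementary operations to the rows and columns of A produces a congruent diagonal matrix with entries 1, -12, 0.
So there are 1 positive, 1 negative, 1 zero pivots.
The rank is the number of nonzero pivots: 2.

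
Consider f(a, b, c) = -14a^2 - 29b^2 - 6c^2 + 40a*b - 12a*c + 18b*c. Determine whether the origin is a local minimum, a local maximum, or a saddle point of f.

The Hessian at the origin is H = [[-28, 40, -12], [40, -58, 18], [-12, 18, -12]].
Applying the same elementary operations to the rows and columns of H produces a congruent diagonal matrix with entries -28, -6/7, -6.
Counting signs: 3 negative.
H is negative definite, so the origin is a strict local maximum.

local maximum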